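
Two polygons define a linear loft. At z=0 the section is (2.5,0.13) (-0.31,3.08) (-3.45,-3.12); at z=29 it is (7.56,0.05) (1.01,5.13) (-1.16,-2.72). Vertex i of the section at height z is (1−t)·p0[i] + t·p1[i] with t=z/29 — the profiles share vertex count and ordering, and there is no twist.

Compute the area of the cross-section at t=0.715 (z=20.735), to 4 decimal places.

Area at t=0.715: 25.7071

Cross-section at t=0.715: each vertex is (1-t)·p0[i] + t·p1[i].
  v1: (1-0.715)·(2.5,0.13) + 0.715·(7.56,0.05) = (6.1179,0.0728)
  v2: (1-0.715)·(-0.31,3.08) + 0.715·(1.01,5.13) = (0.6338,4.5457)
  v3: (1-0.715)·(-3.45,-3.12) + 0.715·(-1.16,-2.72) = (-1.8127,-2.8340)
Shoelace sum Σ(x_i·y_{i+1} − x_{i+1}·y_i):
  i=1: 6.1179·4.5457 − 0.6338·0.0728 = +27.7643 (running +27.7643)
  i=2: 0.6338·-2.8340 − -1.8127·4.5457 = +6.4437 (running +34.2080)
  i=3: -1.8127·0.0728 − 6.1179·-2.8340 = +17.2062 (running +51.4141)
Area = |Σ|/2 = |51.4141|/2 = 25.7071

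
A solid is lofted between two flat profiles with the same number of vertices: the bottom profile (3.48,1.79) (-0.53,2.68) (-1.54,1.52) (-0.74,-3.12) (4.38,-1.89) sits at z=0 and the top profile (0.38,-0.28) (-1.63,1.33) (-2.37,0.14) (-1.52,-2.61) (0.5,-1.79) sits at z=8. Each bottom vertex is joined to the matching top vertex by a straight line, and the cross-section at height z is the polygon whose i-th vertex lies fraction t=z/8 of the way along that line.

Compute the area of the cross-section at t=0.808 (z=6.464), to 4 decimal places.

Area at t=0.808: 9.4785

Cross-section at t=0.808: each vertex is (1-t)·p0[i] + t·p1[i].
  v1: (1-0.808)·(3.48,1.79) + 0.808·(0.38,-0.28) = (0.9752,0.1174)
  v2: (1-0.808)·(-0.53,2.68) + 0.808·(-1.63,1.33) = (-1.4188,1.5892)
  v3: (1-0.808)·(-1.54,1.52) + 0.808·(-2.37,0.14) = (-2.2106,0.4050)
  v4: (1-0.808)·(-0.74,-3.12) + 0.808·(-1.52,-2.61) = (-1.3702,-2.7079)
  v5: (1-0.808)·(4.38,-1.89) + 0.808·(0.5,-1.79) = (1.2450,-1.8092)
Shoelace sum Σ(x_i·y_{i+1} − x_{i+1}·y_i):
  i=1: 0.9752·1.5892 − -1.4188·0.1174 = +1.7164 (running +1.7164)
  i=2: -1.4188·0.4050 − -2.2106·1.5892 = +2.9386 (running +4.6550)
  i=3: -2.2106·-2.7079 − -1.3702·0.4050 = +6.5411 (running +11.1961)
  i=4: -1.3702·-1.8092 − 1.2450·-2.7079 = +5.8503 (running +17.0464)
  i=5: 1.2450·0.1174 − 0.9752·-1.8092 = +1.9105 (running +18.9570)
Area = |Σ|/2 = |18.9570|/2 = 9.4785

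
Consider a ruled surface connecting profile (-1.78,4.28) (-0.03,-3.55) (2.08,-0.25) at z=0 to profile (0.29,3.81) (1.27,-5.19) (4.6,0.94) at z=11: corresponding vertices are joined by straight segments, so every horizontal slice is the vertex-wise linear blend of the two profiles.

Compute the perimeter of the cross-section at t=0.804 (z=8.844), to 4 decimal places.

Perimeter at t=0.804: 20.5128

Cross-section at t=0.804: each vertex is (1-t)·p0[i] + t·p1[i].
  v1: (1-0.804)·(-1.78,4.28) + 0.804·(0.29,3.81) = (-0.1157,3.9021)
  v2: (1-0.804)·(-0.03,-3.55) + 0.804·(1.27,-5.19) = (1.0152,-4.8686)
  v3: (1-0.804)·(2.08,-0.25) + 0.804·(4.6,0.94) = (4.1061,0.7068)
Perimeter = Σ |v_{i+1} − v_i|:
  edge 1→2: √(1.1309² + -8.7707²) = 8.8433 (running 8.8433)
  edge 2→3: √(3.0909² + 5.5753²) = 6.3748 (running 15.2181)
  edge 3→1: √(-4.2218² + 3.1954²) = 5.2947 (running 20.5128)
Perimeter = 20.5128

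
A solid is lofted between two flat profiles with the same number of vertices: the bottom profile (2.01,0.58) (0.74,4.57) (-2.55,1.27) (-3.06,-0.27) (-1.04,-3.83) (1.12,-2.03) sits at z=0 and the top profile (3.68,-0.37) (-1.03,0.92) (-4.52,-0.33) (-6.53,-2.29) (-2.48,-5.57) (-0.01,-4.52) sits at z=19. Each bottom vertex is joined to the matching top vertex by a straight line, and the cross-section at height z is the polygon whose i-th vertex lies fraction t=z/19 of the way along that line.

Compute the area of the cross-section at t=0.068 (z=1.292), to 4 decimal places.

Cross-section at t=0.068: each vertex is (1-t)·p0[i] + t·p1[i].
  v1: (1-0.068)·(2.01,0.58) + 0.068·(3.68,-0.37) = (2.1236,0.5154)
  v2: (1-0.068)·(0.74,4.57) + 0.068·(-1.03,0.92) = (0.6196,4.3218)
  v3: (1-0.068)·(-2.55,1.27) + 0.068·(-4.52,-0.33) = (-2.6840,1.1612)
  v4: (1-0.068)·(-3.06,-0.27) + 0.068·(-6.53,-2.29) = (-3.2960,-0.4074)
  v5: (1-0.068)·(-1.04,-3.83) + 0.068·(-2.48,-5.57) = (-1.1379,-3.9483)
  v6: (1-0.068)·(1.12,-2.03) + 0.068·(-0.01,-4.52) = (1.0432,-2.1993)
Shoelace sum Σ(x_i·y_{i+1} − x_{i+1}·y_i):
  i=1: 2.1236·4.3218 − 0.6196·0.5154 = +8.8582 (running +8.8582)
  i=2: 0.6196·1.1612 − -2.6840·4.3218 = +12.3191 (running +21.1773)
  i=3: -2.6840·-0.4074 − -3.2960·1.1612 = +4.9206 (running +26.0979)
  i=4: -3.2960·-3.9483 − -1.1379·-0.4074 = +12.5500 (running +38.6479)
  i=5: -1.1379·-2.1993 − 1.0432·-3.9483 = +6.6214 (running +45.2693)
  i=6: 1.0432·0.5154 − 2.1236·-2.1993 = +5.2080 (running +50.4773)
Area = |Σ|/2 = |50.4773|/2 = 25.2386

Area at t=0.068: 25.2386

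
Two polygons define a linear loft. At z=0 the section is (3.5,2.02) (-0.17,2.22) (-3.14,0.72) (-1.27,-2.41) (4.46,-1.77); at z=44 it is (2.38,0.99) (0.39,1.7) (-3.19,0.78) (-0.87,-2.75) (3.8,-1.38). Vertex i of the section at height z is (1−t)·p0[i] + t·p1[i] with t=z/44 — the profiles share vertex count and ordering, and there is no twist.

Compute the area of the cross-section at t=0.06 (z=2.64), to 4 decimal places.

Area at t=0.06: 25.3366

Cross-section at t=0.06: each vertex is (1-t)·p0[i] + t·p1[i].
  v1: (1-0.06)·(3.5,2.02) + 0.06·(2.38,0.99) = (3.4328,1.9582)
  v2: (1-0.06)·(-0.17,2.22) + 0.06·(0.39,1.7) = (-0.1364,2.1888)
  v3: (1-0.06)·(-3.14,0.72) + 0.06·(-3.19,0.78) = (-3.1430,0.7236)
  v4: (1-0.06)·(-1.27,-2.41) + 0.06·(-0.87,-2.75) = (-1.2460,-2.4304)
  v5: (1-0.06)·(4.46,-1.77) + 0.06·(3.8,-1.38) = (4.4204,-1.7466)
Shoelace sum Σ(x_i·y_{i+1} − x_{i+1}·y_i):
  i=1: 3.4328·2.1888 − -0.1364·1.9582 = +7.7808 (running +7.7808)
  i=2: -0.1364·0.7236 − -3.1430·2.1888 = +6.7807 (running +14.5615)
  i=3: -3.1430·-2.4304 − -1.2460·0.7236 = +8.5404 (running +23.1019)
  i=4: -1.2460·-1.7466 − 4.4204·-2.4304 = +12.9196 (running +36.0215)
  i=5: 4.4204·1.9582 − 3.4328·-1.7466 = +14.6518 (running +50.6732)
Area = |Σ|/2 = |50.6732|/2 = 25.3366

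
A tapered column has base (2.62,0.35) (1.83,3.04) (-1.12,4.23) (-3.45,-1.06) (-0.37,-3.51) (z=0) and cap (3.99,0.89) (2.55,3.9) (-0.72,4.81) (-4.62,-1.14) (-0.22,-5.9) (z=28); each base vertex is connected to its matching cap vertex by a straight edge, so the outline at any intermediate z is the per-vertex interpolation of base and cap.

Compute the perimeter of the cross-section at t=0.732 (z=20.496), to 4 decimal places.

Cross-section at t=0.732: each vertex is (1-t)·p0[i] + t·p1[i].
  v1: (1-0.732)·(2.62,0.35) + 0.732·(3.99,0.89) = (3.6228,0.7453)
  v2: (1-0.732)·(1.83,3.04) + 0.732·(2.55,3.9) = (2.3570,3.6695)
  v3: (1-0.732)·(-1.12,4.23) + 0.732·(-0.72,4.81) = (-0.8272,4.6546)
  v4: (1-0.732)·(-3.45,-1.06) + 0.732·(-4.62,-1.14) = (-4.3064,-1.1186)
  v5: (1-0.732)·(-0.37,-3.51) + 0.732·(-0.22,-5.9) = (-0.2602,-5.2595)
Perimeter = Σ |v_{i+1} − v_i|:
  edge 1→2: √(-1.2658² + 2.9242²) = 3.1864 (running 3.1864)
  edge 2→3: √(-3.1842² + 0.9850²) = 3.3331 (running 6.5196)
  edge 3→4: √(-3.4792² + -5.7731²) = 6.7405 (running 13.2600)
  edge 4→5: √(4.0462² + -4.1409²) = 5.7896 (running 19.0496)
  edge 5→1: √(3.8830² + 6.0048²) = 7.1509 (running 26.2005)
Perimeter = 26.2005

Perimeter at t=0.732: 26.2005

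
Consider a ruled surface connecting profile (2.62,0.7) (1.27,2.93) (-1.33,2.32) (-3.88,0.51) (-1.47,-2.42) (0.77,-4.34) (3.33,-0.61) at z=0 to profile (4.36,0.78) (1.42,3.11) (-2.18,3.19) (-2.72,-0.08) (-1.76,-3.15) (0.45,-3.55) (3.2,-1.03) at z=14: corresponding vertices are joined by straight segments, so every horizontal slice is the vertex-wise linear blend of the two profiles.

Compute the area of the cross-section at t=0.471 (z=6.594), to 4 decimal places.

Area at t=0.471: 31.1439

Cross-section at t=0.471: each vertex is (1-t)·p0[i] + t·p1[i].
  v1: (1-0.471)·(2.62,0.7) + 0.471·(4.36,0.78) = (3.4395,0.7377)
  v2: (1-0.471)·(1.27,2.93) + 0.471·(1.42,3.11) = (1.3407,3.0148)
  v3: (1-0.471)·(-1.33,2.32) + 0.471·(-2.18,3.19) = (-1.7304,2.7298)
  v4: (1-0.471)·(-3.88,0.51) + 0.471·(-2.72,-0.08) = (-3.3336,0.2321)
  v5: (1-0.471)·(-1.47,-2.42) + 0.471·(-1.76,-3.15) = (-1.6066,-2.7638)
  v6: (1-0.471)·(0.77,-4.34) + 0.471·(0.45,-3.55) = (0.6193,-3.9679)
  v7: (1-0.471)·(3.33,-0.61) + 0.471·(3.2,-1.03) = (3.2688,-0.8078)
Shoelace sum Σ(x_i·y_{i+1} − x_{i+1}·y_i):
  i=1: 3.4395·3.0148 − 1.3407·0.7377 = +9.3805 (running +9.3805)
  i=2: 1.3407·2.7298 − -1.7304·3.0148 = +8.8763 (running +18.2568)
  i=3: -1.7304·0.2321 − -3.3336·2.7298 = +8.6984 (running +26.9552)
  i=4: -3.3336·-2.7638 − -1.6066·0.2321 = +9.5865 (running +36.5417)
  i=5: -1.6066·-3.9679 − 0.6193·-2.7638 = +8.0864 (running +44.6281)
  i=6: 0.6193·-0.8078 − 3.2688·-3.9679 = +12.4699 (running +57.0980)
  i=7: 3.2688·0.7377 − 3.4395·-0.8078 = +5.1898 (running +62.2879)
Area = |Σ|/2 = |62.2879|/2 = 31.1439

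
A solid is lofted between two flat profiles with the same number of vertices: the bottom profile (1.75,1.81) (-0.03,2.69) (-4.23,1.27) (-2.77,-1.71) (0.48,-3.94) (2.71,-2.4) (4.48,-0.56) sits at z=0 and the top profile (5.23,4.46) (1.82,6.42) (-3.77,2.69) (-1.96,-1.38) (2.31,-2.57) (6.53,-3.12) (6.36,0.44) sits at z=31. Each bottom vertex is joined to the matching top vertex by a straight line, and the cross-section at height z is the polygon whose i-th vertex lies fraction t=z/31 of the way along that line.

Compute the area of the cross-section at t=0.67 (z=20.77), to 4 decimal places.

Area at t=0.67: 54.0998

Cross-section at t=0.67: each vertex is (1-t)·p0[i] + t·p1[i].
  v1: (1-0.67)·(1.75,1.81) + 0.67·(5.23,4.46) = (4.0816,3.5855)
  v2: (1-0.67)·(-0.03,2.69) + 0.67·(1.82,6.42) = (1.2095,5.1891)
  v3: (1-0.67)·(-4.23,1.27) + 0.67·(-3.77,2.69) = (-3.9218,2.2214)
  v4: (1-0.67)·(-2.77,-1.71) + 0.67·(-1.96,-1.38) = (-2.2273,-1.4889)
  v5: (1-0.67)·(0.48,-3.94) + 0.67·(2.31,-2.57) = (1.7061,-3.0221)
  v6: (1-0.67)·(2.71,-2.4) + 0.67·(6.53,-3.12) = (5.2694,-2.8824)
  v7: (1-0.67)·(4.48,-0.56) + 0.67·(6.36,0.44) = (5.7396,0.1100)
Shoelace sum Σ(x_i·y_{i+1} − x_{i+1}·y_i):
  i=1: 4.0816·5.1891 − 1.2095·3.5855 = +16.8432 (running +16.8432)
  i=2: 1.2095·2.2214 − -3.9218·5.1891 = +23.0374 (running +39.8806)
  i=3: -3.9218·-1.4889 − -2.2273·2.2214 = +10.7869 (running +50.6675)
  i=4: -2.2273·-3.0221 − 1.7061·-1.4889 = +9.2713 (running +59.9388)
  i=5: 1.7061·-2.8824 − 5.2694·-3.0221 = +11.0070 (running +70.9458)
  i=6: 5.2694·0.1100 − 5.7396·-2.8824 = +17.1235 (running +88.0692)
  i=7: 5.7396·3.5855 − 4.0816·0.1100 = +20.1304 (running +108.1996)
Area = |Σ|/2 = |108.1996|/2 = 54.0998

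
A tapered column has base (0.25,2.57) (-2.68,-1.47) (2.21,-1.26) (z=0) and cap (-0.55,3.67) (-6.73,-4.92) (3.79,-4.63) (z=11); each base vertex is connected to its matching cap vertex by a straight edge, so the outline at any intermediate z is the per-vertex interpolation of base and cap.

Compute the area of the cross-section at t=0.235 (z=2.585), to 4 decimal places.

Cross-section at t=0.235: each vertex is (1-t)·p0[i] + t·p1[i].
  v1: (1-0.235)·(0.25,2.57) + 0.235·(-0.55,3.67) = (0.0620,2.8285)
  v2: (1-0.235)·(-2.68,-1.47) + 0.235·(-6.73,-4.92) = (-3.6318,-2.2807)
  v3: (1-0.235)·(2.21,-1.26) + 0.235·(3.79,-4.63) = (2.5813,-2.0519)
Shoelace sum Σ(x_i·y_{i+1} − x_{i+1}·y_i):
  i=1: 0.0620·-2.2807 − -3.6318·2.8285 = +10.1310 (running +10.1310)
  i=2: -3.6318·-2.0519 − 2.5813·-2.2807 = +13.3395 (running +23.4705)
  i=3: 2.5813·2.8285 − 0.0620·-2.0519 = +7.4284 (running +30.8989)
Area = |Σ|/2 = |30.8989|/2 = 15.4494

Area at t=0.235: 15.4494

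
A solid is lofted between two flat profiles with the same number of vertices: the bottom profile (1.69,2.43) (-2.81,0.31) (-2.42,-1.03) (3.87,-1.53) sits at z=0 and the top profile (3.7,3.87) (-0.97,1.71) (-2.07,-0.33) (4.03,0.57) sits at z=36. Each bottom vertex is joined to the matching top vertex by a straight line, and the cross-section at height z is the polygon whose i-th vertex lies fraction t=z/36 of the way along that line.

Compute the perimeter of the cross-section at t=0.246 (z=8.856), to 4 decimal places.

Cross-section at t=0.246: each vertex is (1-t)·p0[i] + t·p1[i].
  v1: (1-0.246)·(1.69,2.43) + 0.246·(3.7,3.87) = (2.1845,2.7842)
  v2: (1-0.246)·(-2.81,0.31) + 0.246·(-0.97,1.71) = (-2.3574,0.6544)
  v3: (1-0.246)·(-2.42,-1.03) + 0.246·(-2.07,-0.33) = (-2.3339,-0.8578)
  v4: (1-0.246)·(3.87,-1.53) + 0.246·(4.03,0.57) = (3.9094,-1.0134)
Perimeter = Σ |v_{i+1} − v_i|:
  edge 1→2: √(-4.5418² + -2.1298²) = 5.0164 (running 5.0164)
  edge 2→3: √(0.0235² + -1.5122²) = 1.5124 (running 6.5288)
  edge 3→4: √(6.2433² + -0.1556²) = 6.2452 (running 12.7740)
  edge 4→1: √(-1.7249² + 3.7976²) = 4.1710 (running 16.9450)
Perimeter = 16.9450

Perimeter at t=0.246: 16.9450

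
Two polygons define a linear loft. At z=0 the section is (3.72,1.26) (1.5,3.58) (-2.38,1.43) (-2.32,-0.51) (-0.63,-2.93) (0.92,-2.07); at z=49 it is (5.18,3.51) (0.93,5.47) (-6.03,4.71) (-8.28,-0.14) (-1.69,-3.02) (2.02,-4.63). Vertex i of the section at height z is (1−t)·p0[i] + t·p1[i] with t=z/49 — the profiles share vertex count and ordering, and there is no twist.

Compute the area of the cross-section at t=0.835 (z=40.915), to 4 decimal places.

Area at t=0.835: 73.0565

Cross-section at t=0.835: each vertex is (1-t)·p0[i] + t·p1[i].
  v1: (1-0.835)·(3.72,1.26) + 0.835·(5.18,3.51) = (4.9391,3.1387)
  v2: (1-0.835)·(1.5,3.58) + 0.835·(0.93,5.47) = (1.0240,5.1582)
  v3: (1-0.835)·(-2.38,1.43) + 0.835·(-6.03,4.71) = (-5.4277,4.1688)
  v4: (1-0.835)·(-2.32,-0.51) + 0.835·(-8.28,-0.14) = (-7.2966,-0.2011)
  v5: (1-0.835)·(-0.63,-2.93) + 0.835·(-1.69,-3.02) = (-1.5151,-3.0052)
  v6: (1-0.835)·(0.92,-2.07) + 0.835·(2.02,-4.63) = (1.8385,-4.2076)
Shoelace sum Σ(x_i·y_{i+1} − x_{i+1}·y_i):
  i=1: 4.9391·5.1582 − 1.0240·3.1387 = +22.2624 (running +22.2624)
  i=2: 1.0240·4.1688 − -5.4277·5.1582 = +32.2662 (running +54.5286)
  i=3: -5.4277·-0.2011 − -7.2966·4.1688 = +31.5093 (running +86.0379)
  i=4: -7.2966·-3.0052 − -1.5151·-0.2011 = +21.6228 (running +107.6607)
  i=5: -1.5151·-4.2076 − 1.8385·-3.0052 = +11.8999 (running +119.5606)
  i=6: 1.8385·3.1387 − 4.9391·-4.2076 = +26.5523 (running +146.1129)
Area = |Σ|/2 = |146.1129|/2 = 73.0565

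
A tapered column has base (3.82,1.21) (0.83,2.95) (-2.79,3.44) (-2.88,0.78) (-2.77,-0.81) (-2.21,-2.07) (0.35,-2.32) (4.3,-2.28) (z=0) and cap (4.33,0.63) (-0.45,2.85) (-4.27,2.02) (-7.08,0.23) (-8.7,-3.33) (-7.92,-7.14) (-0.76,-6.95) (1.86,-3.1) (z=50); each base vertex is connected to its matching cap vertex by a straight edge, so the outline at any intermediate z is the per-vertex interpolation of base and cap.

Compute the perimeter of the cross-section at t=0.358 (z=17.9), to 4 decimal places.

Cross-section at t=0.358: each vertex is (1-t)·p0[i] + t·p1[i].
  v1: (1-0.358)·(3.82,1.21) + 0.358·(4.33,0.63) = (4.0026,1.0024)
  v2: (1-0.358)·(0.83,2.95) + 0.358·(-0.45,2.85) = (0.3718,2.9142)
  v3: (1-0.358)·(-2.79,3.44) + 0.358·(-4.27,2.02) = (-3.3198,2.9316)
  v4: (1-0.358)·(-2.88,0.78) + 0.358·(-7.08,0.23) = (-4.3836,0.5831)
  v5: (1-0.358)·(-2.77,-0.81) + 0.358·(-8.7,-3.33) = (-4.8929,-1.7122)
  v6: (1-0.358)·(-2.21,-2.07) + 0.358·(-7.92,-7.14) = (-4.2542,-3.8851)
  v7: (1-0.358)·(0.35,-2.32) + 0.358·(-0.76,-6.95) = (-0.0474,-3.9775)
  v8: (1-0.358)·(4.3,-2.28) + 0.358·(1.86,-3.1) = (3.4265,-2.5736)
Perimeter = Σ |v_{i+1} − v_i|:
  edge 1→2: √(-3.6308² + 1.9118²) = 4.1034 (running 4.1034)
  edge 2→3: √(-3.6916² + 0.0174²) = 3.6916 (running 7.7951)
  edge 3→4: √(-1.0638² + -2.3485²) = 2.5782 (running 10.3733)
  edge 4→5: √(-0.5093² + -2.2953²) = 2.3511 (running 12.7244)
  edge 5→6: √(0.6388² + -2.1729²) = 2.2648 (running 14.9892)
  edge 6→7: √(4.2068² + -0.0925²) = 4.2078 (running 19.1970)
  edge 7→8: √(3.4739² + 1.4040²) = 3.7468 (running 22.9439)
  edge 8→1: √(0.5761² + 3.5759²) = 3.6220 (running 26.5659)
Perimeter = 26.5659

Perimeter at t=0.358: 26.5659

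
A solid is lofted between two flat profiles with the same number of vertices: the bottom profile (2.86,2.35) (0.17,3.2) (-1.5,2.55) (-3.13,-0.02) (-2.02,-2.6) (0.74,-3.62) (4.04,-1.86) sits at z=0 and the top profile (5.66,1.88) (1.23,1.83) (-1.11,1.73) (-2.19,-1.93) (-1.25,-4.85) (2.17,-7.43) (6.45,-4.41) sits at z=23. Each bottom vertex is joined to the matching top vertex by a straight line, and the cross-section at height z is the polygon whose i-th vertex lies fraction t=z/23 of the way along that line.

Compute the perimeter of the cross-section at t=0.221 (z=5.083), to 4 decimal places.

Perimeter at t=0.221: 23.1608

Cross-section at t=0.221: each vertex is (1-t)·p0[i] + t·p1[i].
  v1: (1-0.221)·(2.86,2.35) + 0.221·(5.66,1.88) = (3.4788,2.2461)
  v2: (1-0.221)·(0.17,3.2) + 0.221·(1.23,1.83) = (0.4043,2.8972)
  v3: (1-0.221)·(-1.5,2.55) + 0.221·(-1.11,1.73) = (-1.4138,2.3688)
  v4: (1-0.221)·(-3.13,-0.02) + 0.221·(-2.19,-1.93) = (-2.9223,-0.4421)
  v5: (1-0.221)·(-2.02,-2.6) + 0.221·(-1.25,-4.85) = (-1.8498,-3.0973)
  v6: (1-0.221)·(0.74,-3.62) + 0.221·(2.17,-7.43) = (1.0560,-4.4620)
  v7: (1-0.221)·(4.04,-1.86) + 0.221·(6.45,-4.41) = (4.5726,-2.4236)
Perimeter = Σ |v_{i+1} − v_i|:
  edge 1→2: √(-3.0745² + 0.6511²) = 3.1427 (running 3.1427)
  edge 2→3: √(-1.8181² + -0.5285²) = 1.8933 (running 5.0360)
  edge 3→4: √(-1.5084² + -2.8109²) = 3.1901 (running 8.2261)
  edge 4→5: √(1.0724² + -2.6551²) = 2.8635 (running 11.0896)
  edge 5→6: √(2.9059² + -1.3648²) = 3.2104 (running 14.3000)
  edge 6→7: √(3.5166² + 2.0385²) = 4.0647 (running 18.3647)
  edge 7→1: √(-1.0938² + 4.6697²) = 4.7961 (running 23.1608)
Perimeter = 23.1608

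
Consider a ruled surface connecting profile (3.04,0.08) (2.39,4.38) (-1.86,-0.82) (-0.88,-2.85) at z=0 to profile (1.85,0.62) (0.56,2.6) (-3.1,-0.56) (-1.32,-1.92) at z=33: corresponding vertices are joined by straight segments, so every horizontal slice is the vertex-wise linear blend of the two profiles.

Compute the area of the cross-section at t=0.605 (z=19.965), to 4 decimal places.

Area at t=0.605: 12.4823

Cross-section at t=0.605: each vertex is (1-t)·p0[i] + t·p1[i].
  v1: (1-0.605)·(3.04,0.08) + 0.605·(1.85,0.62) = (2.3201,0.4067)
  v2: (1-0.605)·(2.39,4.38) + 0.605·(0.56,2.6) = (1.2829,3.3031)
  v3: (1-0.605)·(-1.86,-0.82) + 0.605·(-3.1,-0.56) = (-2.6102,-0.6627)
  v4: (1-0.605)·(-0.88,-2.85) + 0.605·(-1.32,-1.92) = (-1.1462,-2.2873)
Shoelace sum Σ(x_i·y_{i+1} − x_{i+1}·y_i):
  i=1: 2.3201·3.3031 − 1.2829·0.4067 = +7.1416 (running +7.1416)
  i=2: 1.2829·-0.6627 − -2.6102·3.3031 = +7.7716 (running +14.9132)
  i=3: -2.6102·-2.2873 − -1.1462·-0.6627 = +5.2109 (running +20.1241)
  i=4: -1.1462·0.4067 − 2.3201·-2.2873 = +4.8406 (running +24.9647)
Area = |Σ|/2 = |24.9647|/2 = 12.4823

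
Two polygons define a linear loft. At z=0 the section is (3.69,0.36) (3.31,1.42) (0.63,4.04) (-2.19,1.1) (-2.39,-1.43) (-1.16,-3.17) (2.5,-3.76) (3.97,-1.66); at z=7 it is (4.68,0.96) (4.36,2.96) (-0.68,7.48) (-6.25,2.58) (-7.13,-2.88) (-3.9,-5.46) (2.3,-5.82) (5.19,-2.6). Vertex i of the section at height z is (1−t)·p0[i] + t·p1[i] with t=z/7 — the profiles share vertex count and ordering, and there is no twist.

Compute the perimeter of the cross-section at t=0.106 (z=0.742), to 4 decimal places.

Perimeter at t=0.106: 23.8164

Cross-section at t=0.106: each vertex is (1-t)·p0[i] + t·p1[i].
  v1: (1-0.106)·(3.69,0.36) + 0.106·(4.68,0.96) = (3.7949,0.4236)
  v2: (1-0.106)·(3.31,1.42) + 0.106·(4.36,2.96) = (3.4213,1.5832)
  v3: (1-0.106)·(0.63,4.04) + 0.106·(-0.68,7.48) = (0.4911,4.4046)
  v4: (1-0.106)·(-2.19,1.1) + 0.106·(-6.25,2.58) = (-2.6204,1.2569)
  v5: (1-0.106)·(-2.39,-1.43) + 0.106·(-7.13,-2.88) = (-2.8924,-1.5837)
  v6: (1-0.106)·(-1.16,-3.17) + 0.106·(-3.9,-5.46) = (-1.4504,-3.4127)
  v7: (1-0.106)·(2.5,-3.76) + 0.106·(2.3,-5.82) = (2.4788,-3.9784)
  v8: (1-0.106)·(3.97,-1.66) + 0.106·(5.19,-2.6) = (4.0993,-1.7596)
Perimeter = Σ |v_{i+1} − v_i|:
  edge 1→2: √(-0.3736² + 1.1596²) = 1.2183 (running 1.2183)
  edge 2→3: √(-2.9302² + 2.8214²) = 4.0677 (running 5.2860)
  edge 3→4: √(-3.1115² + -3.1478²) = 4.4260 (running 9.7121)
  edge 4→5: √(-0.2721² + -2.8406²) = 2.8536 (running 12.5657)
  edge 5→6: √(1.4420² + -1.8290²) = 2.3291 (running 14.8948)
  edge 6→7: √(3.9292² + -0.5656²) = 3.9697 (running 18.8645)
  edge 7→8: √(1.6205² + 2.2187²) = 2.7475 (running 21.6120)
  edge 8→1: √(-0.3044² + 2.1832²) = 2.2044 (running 23.8164)
Perimeter = 23.8164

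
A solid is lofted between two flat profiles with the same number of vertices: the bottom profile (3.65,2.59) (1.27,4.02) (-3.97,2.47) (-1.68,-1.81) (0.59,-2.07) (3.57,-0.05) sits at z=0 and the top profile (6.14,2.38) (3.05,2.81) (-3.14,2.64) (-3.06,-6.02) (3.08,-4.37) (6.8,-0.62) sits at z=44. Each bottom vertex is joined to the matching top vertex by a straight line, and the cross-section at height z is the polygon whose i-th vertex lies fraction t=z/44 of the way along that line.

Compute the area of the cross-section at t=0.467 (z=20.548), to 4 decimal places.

Area at t=0.467: 46.0479

Cross-section at t=0.467: each vertex is (1-t)·p0[i] + t·p1[i].
  v1: (1-0.467)·(3.65,2.59) + 0.467·(6.14,2.38) = (4.8128,2.4919)
  v2: (1-0.467)·(1.27,4.02) + 0.467·(3.05,2.81) = (2.1013,3.4549)
  v3: (1-0.467)·(-3.97,2.47) + 0.467·(-3.14,2.64) = (-3.5824,2.5494)
  v4: (1-0.467)·(-1.68,-1.81) + 0.467·(-3.06,-6.02) = (-2.3245,-3.7761)
  v5: (1-0.467)·(0.59,-2.07) + 0.467·(3.08,-4.37) = (1.7528,-3.1441)
  v6: (1-0.467)·(3.57,-0.05) + 0.467·(6.8,-0.62) = (5.0784,-0.3162)
Shoelace sum Σ(x_i·y_{i+1} − x_{i+1}·y_i):
  i=1: 4.8128·3.4549 − 2.1013·2.4919 = +11.3918 (running +11.3918)
  i=2: 2.1013·2.5494 − -3.5824·3.4549 = +17.7338 (running +29.1256)
  i=3: -3.5824·-3.7761 − -2.3245·2.5494 = +19.4533 (running +48.5789)
  i=4: -2.3245·-3.1441 − 1.7528·-3.7761 = +13.9271 (running +62.5061)
  i=5: 1.7528·-0.3162 − 5.0784·-3.1441 = +15.4128 (running +77.9189)
  i=6: 5.0784·2.4919 − 4.8128·-0.3162 = +14.1768 (running +92.0957)
Area = |Σ|/2 = |92.0957|/2 = 46.0479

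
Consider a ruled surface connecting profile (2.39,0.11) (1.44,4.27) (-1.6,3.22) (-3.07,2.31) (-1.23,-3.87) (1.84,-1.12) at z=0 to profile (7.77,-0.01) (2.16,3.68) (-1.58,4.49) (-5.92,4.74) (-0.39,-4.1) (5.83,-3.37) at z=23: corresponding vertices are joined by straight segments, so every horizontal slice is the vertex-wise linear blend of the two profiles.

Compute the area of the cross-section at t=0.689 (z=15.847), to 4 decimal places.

Cross-section at t=0.689: each vertex is (1-t)·p0[i] + t·p1[i].
  v1: (1-0.689)·(2.39,0.11) + 0.689·(7.77,-0.01) = (6.0968,0.0273)
  v2: (1-0.689)·(1.44,4.27) + 0.689·(2.16,3.68) = (1.9361,3.8635)
  v3: (1-0.689)·(-1.6,3.22) + 0.689·(-1.58,4.49) = (-1.5862,4.0950)
  v4: (1-0.689)·(-3.07,2.31) + 0.689·(-5.92,4.74) = (-5.0336,3.9843)
  v5: (1-0.689)·(-1.23,-3.87) + 0.689·(-0.39,-4.1) = (-0.6512,-4.0285)
  v6: (1-0.689)·(1.84,-1.12) + 0.689·(5.83,-3.37) = (4.5891,-2.6703)
Shoelace sum Σ(x_i·y_{i+1} − x_{i+1}·y_i):
  i=1: 6.0968·3.8635 − 1.9361·0.0273 = +23.5021 (running +23.5021)
  i=2: 1.9361·4.0950 − -1.5862·3.8635 = +14.0567 (running +37.5588)
  i=3: -1.5862·3.9843 − -5.0336·4.0950 = +14.2930 (running +51.8518)
  i=4: -5.0336·-4.0285 − -0.6512·3.9843 = +22.8726 (running +74.7244)
  i=5: -0.6512·-2.6703 − 4.5891·-4.0285 = +20.2261 (running +94.9505)
  i=6: 4.5891·0.0273 − 6.0968·-2.6703 = +16.4054 (running +111.3559)
Area = |Σ|/2 = |111.3559|/2 = 55.6779

Area at t=0.689: 55.6779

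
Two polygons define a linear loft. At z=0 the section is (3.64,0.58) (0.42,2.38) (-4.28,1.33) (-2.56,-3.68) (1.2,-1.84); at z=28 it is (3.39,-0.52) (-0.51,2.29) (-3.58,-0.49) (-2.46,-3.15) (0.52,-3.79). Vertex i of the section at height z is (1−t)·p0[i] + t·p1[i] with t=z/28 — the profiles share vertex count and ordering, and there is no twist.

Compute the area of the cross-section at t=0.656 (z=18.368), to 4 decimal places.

Area at t=0.656: 25.4914

Cross-section at t=0.656: each vertex is (1-t)·p0[i] + t·p1[i].
  v1: (1-0.656)·(3.64,0.58) + 0.656·(3.39,-0.52) = (3.4760,-0.1416)
  v2: (1-0.656)·(0.42,2.38) + 0.656·(-0.51,2.29) = (-0.1901,2.3210)
  v3: (1-0.656)·(-4.28,1.33) + 0.656·(-3.58,-0.49) = (-3.8208,0.1361)
  v4: (1-0.656)·(-2.56,-3.68) + 0.656·(-2.46,-3.15) = (-2.4944,-3.3323)
  v5: (1-0.656)·(1.2,-1.84) + 0.656·(0.52,-3.79) = (0.7539,-3.1192)
Shoelace sum Σ(x_i·y_{i+1} − x_{i+1}·y_i):
  i=1: 3.4760·2.3210 − -0.1901·-0.1416 = +8.0407 (running +8.0407)
  i=2: -0.1901·0.1361 − -3.8208·2.3210 = +8.8421 (running +16.8828)
  i=3: -3.8208·-3.3323 − -2.4944·0.1361 = +13.0716 (running +29.9544)
  i=4: -2.4944·-3.1192 − 0.7539·-3.3323 = +10.2928 (running +40.2472)
  i=5: 0.7539·-0.1416 − 3.4760·-3.1192 = +10.7356 (running +50.9828)
Area = |Σ|/2 = |50.9828|/2 = 25.4914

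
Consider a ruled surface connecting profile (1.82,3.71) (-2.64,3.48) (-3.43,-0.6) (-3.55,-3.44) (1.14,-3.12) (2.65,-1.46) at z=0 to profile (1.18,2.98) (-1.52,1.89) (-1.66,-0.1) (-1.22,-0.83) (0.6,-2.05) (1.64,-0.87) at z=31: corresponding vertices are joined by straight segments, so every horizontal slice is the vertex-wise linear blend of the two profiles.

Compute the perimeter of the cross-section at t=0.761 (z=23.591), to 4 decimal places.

Cross-section at t=0.761: each vertex is (1-t)·p0[i] + t·p1[i].
  v1: (1-0.761)·(1.82,3.71) + 0.761·(1.18,2.98) = (1.3330,3.1545)
  v2: (1-0.761)·(-2.64,3.48) + 0.761·(-1.52,1.89) = (-1.7877,2.2700)
  v3: (1-0.761)·(-3.43,-0.6) + 0.761·(-1.66,-0.1) = (-2.0830,-0.2195)
  v4: (1-0.761)·(-3.55,-3.44) + 0.761·(-1.22,-0.83) = (-1.7769,-1.4538)
  v5: (1-0.761)·(1.14,-3.12) + 0.761·(0.6,-2.05) = (0.7291,-2.3057)
  v6: (1-0.761)·(2.65,-1.46) + 0.761·(1.64,-0.87) = (1.8814,-1.0110)
Perimeter = Σ |v_{i+1} − v_i|:
  edge 1→2: √(-3.1206² + -0.8845²) = 3.2436 (running 3.2436)
  edge 2→3: √(-0.2954² + -2.4895²) = 2.5070 (running 5.7505)
  edge 3→4: √(0.3062² + -1.2343²) = 1.2717 (running 7.0222)
  edge 4→5: √(2.5059² + -0.8519²) = 2.6468 (running 9.6690)
  edge 5→6: √(1.1523² + 1.2947²) = 1.7333 (running 11.4023)
  edge 6→1: √(-0.5484² + 4.1655²) = 4.2014 (running 15.6037)
Perimeter = 15.6037

Perimeter at t=0.761: 15.6037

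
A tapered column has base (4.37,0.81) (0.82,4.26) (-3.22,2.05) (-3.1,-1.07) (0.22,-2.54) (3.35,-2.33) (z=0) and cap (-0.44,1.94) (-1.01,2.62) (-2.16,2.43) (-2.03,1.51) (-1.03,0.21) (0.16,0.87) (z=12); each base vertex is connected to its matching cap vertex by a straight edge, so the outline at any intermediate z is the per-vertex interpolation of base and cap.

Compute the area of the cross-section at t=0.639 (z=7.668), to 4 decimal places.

Area at t=0.639: 10.9657

Cross-section at t=0.639: each vertex is (1-t)·p0[i] + t·p1[i].
  v1: (1-0.639)·(4.37,0.81) + 0.639·(-0.44,1.94) = (1.2964,1.5321)
  v2: (1-0.639)·(0.82,4.26) + 0.639·(-1.01,2.62) = (-0.3494,3.2120)
  v3: (1-0.639)·(-3.22,2.05) + 0.639·(-2.16,2.43) = (-2.5427,2.2928)
  v4: (1-0.639)·(-3.1,-1.07) + 0.639·(-2.03,1.51) = (-2.4163,0.5786)
  v5: (1-0.639)·(0.22,-2.54) + 0.639·(-1.03,0.21) = (-0.5787,-0.7827)
  v6: (1-0.639)·(3.35,-2.33) + 0.639·(0.16,0.87) = (1.3116,-0.2852)
Shoelace sum Σ(x_i·y_{i+1} − x_{i+1}·y_i):
  i=1: 1.2964·3.2120 − -0.3494·1.5321 = +4.6994 (running +4.6994)
  i=2: -0.3494·2.2928 − -2.5427·3.2120 = +7.3661 (running +12.0655)
  i=3: -2.5427·0.5786 − -2.4163·2.2928 = +4.0688 (running +16.1343)
  i=4: -2.4163·-0.7827 − -0.5787·0.5786 = +2.2262 (running +18.3605)
  i=5: -0.5787·-0.2852 − 1.3116·-0.7827 = +1.1917 (running +19.5522)
  i=6: 1.3116·1.5321 − 1.2964·-0.2852 = +2.3792 (running +21.9314)
Area = |Σ|/2 = |21.9314|/2 = 10.9657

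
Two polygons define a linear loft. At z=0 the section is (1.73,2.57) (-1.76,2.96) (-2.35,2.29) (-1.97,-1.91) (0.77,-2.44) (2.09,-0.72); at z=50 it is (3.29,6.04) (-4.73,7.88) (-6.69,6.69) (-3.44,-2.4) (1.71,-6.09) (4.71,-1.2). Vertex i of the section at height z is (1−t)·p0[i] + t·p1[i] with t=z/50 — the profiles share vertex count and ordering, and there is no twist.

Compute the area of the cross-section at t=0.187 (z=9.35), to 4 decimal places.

Area at t=0.187: 29.9040

Cross-section at t=0.187: each vertex is (1-t)·p0[i] + t·p1[i].
  v1: (1-0.187)·(1.73,2.57) + 0.187·(3.29,6.04) = (2.0217,3.2189)
  v2: (1-0.187)·(-1.76,2.96) + 0.187·(-4.73,7.88) = (-2.3154,3.8800)
  v3: (1-0.187)·(-2.35,2.29) + 0.187·(-6.69,6.69) = (-3.1616,3.1128)
  v4: (1-0.187)·(-1.97,-1.91) + 0.187·(-3.44,-2.4) = (-2.2449,-2.0016)
  v5: (1-0.187)·(0.77,-2.44) + 0.187·(1.71,-6.09) = (0.9458,-3.1225)
  v6: (1-0.187)·(2.09,-0.72) + 0.187·(4.71,-1.2) = (2.5799,-0.8098)
Shoelace sum Σ(x_i·y_{i+1} − x_{i+1}·y_i):
  i=1: 2.0217·3.8800 − -2.3154·3.2189 = +15.2973 (running +15.2973)
  i=2: -2.3154·3.1128 − -3.1616·3.8800 = +5.0597 (running +20.3571)
  i=3: -3.1616·-2.0016 − -2.2449·3.1128 = +13.3162 (running +33.6733)
  i=4: -2.2449·-3.1225 − 0.9458·-2.0016 = +8.9029 (running +42.5761)
  i=5: 0.9458·-0.8098 − 2.5799·-3.1225 = +7.2901 (running +49.8663)
  i=6: 2.5799·3.2189 − 2.0217·-0.8098 = +9.9417 (running +59.8079)
Area = |Σ|/2 = |59.8079|/2 = 29.9040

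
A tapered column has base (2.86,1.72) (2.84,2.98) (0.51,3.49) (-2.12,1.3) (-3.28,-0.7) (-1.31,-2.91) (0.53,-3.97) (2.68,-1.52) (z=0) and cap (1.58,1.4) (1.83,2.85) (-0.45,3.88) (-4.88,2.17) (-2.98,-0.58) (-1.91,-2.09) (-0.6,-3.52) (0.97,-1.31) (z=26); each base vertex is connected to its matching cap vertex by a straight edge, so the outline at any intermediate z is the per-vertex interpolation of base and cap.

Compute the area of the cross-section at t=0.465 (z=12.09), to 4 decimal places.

Cross-section at t=0.465: each vertex is (1-t)·p0[i] + t·p1[i].
  v1: (1-0.465)·(2.86,1.72) + 0.465·(1.58,1.4) = (2.2648,1.5712)
  v2: (1-0.465)·(2.84,2.98) + 0.465·(1.83,2.85) = (2.3703,2.9196)
  v3: (1-0.465)·(0.51,3.49) + 0.465·(-0.45,3.88) = (0.0636,3.6713)
  v4: (1-0.465)·(-2.12,1.3) + 0.465·(-4.88,2.17) = (-3.4034,1.7045)
  v5: (1-0.465)·(-3.28,-0.7) + 0.465·(-2.98,-0.58) = (-3.1405,-0.6442)
  v6: (1-0.465)·(-1.31,-2.91) + 0.465·(-1.91,-2.09) = (-1.5890,-2.5287)
  v7: (1-0.465)·(0.53,-3.97) + 0.465·(-0.6,-3.52) = (0.0045,-3.7607)
  v8: (1-0.465)·(2.68,-1.52) + 0.465·(0.97,-1.31) = (1.8848,-1.4224)
Shoelace sum Σ(x_i·y_{i+1} − x_{i+1}·y_i):
  i=1: 2.2648·2.9196 − 2.3703·1.5712 = +2.8879 (running +2.8879)
  i=2: 2.3703·3.6713 − 0.0636·2.9196 = +8.5167 (running +11.4046)
  i=3: 0.0636·1.7045 − -3.4034·3.6713 = +12.6035 (running +24.0081)
  i=4: -3.4034·-0.6442 − -3.1405·1.7045 = +7.5456 (running +31.5537)
  i=5: -3.1405·-2.5287 − -1.5890·-0.6442 = +6.9177 (running +38.4714)
  i=6: -1.5890·-3.7607 − 0.0045·-2.5287 = +5.9873 (running +44.4588)
  i=7: 0.0045·-1.4224 − 1.8848·-3.7607 = +7.0820 (running +51.5408)
  i=8: 1.8848·1.5712 − 2.2648·-1.4224 = +6.1828 (running +57.7236)
Area = |Σ|/2 = |57.7236|/2 = 28.8618

Area at t=0.465: 28.8618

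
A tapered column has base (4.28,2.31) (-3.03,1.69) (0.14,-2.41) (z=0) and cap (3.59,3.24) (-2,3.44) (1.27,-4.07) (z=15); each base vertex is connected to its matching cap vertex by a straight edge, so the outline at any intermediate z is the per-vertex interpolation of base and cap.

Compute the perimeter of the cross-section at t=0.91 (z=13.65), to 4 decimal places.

Perimeter at t=0.91: 21.1532

Cross-section at t=0.91: each vertex is (1-t)·p0[i] + t·p1[i].
  v1: (1-0.91)·(4.28,2.31) + 0.91·(3.59,3.24) = (3.6521,3.1563)
  v2: (1-0.91)·(-3.03,1.69) + 0.91·(-2,3.44) = (-2.0927,3.2825)
  v3: (1-0.91)·(0.14,-2.41) + 0.91·(1.27,-4.07) = (1.1683,-3.9206)
Perimeter = Σ |v_{i+1} − v_i|:
  edge 1→2: √(-5.7448² + 0.1262²) = 5.7462 (running 5.7462)
  edge 2→3: √(3.2610² + -7.2031²) = 7.9069 (running 13.6531)
  edge 3→1: √(2.4838² + 7.0769²) = 7.5001 (running 21.1532)
Perimeter = 21.1532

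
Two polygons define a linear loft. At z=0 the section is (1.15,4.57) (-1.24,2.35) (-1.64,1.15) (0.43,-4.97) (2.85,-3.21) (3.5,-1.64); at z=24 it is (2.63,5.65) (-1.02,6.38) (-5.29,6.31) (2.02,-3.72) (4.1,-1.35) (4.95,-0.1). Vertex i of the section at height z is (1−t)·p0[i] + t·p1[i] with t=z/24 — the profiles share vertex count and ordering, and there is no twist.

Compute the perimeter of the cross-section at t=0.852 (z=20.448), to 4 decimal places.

Cross-section at t=0.852: each vertex is (1-t)·p0[i] + t·p1[i].
  v1: (1-0.852)·(1.15,4.57) + 0.852·(2.63,5.65) = (2.4110,5.4902)
  v2: (1-0.852)·(-1.24,2.35) + 0.852·(-1.02,6.38) = (-1.0526,5.7836)
  v3: (1-0.852)·(-1.64,1.15) + 0.852·(-5.29,6.31) = (-4.7498,5.5463)
  v4: (1-0.852)·(0.43,-4.97) + 0.852·(2.02,-3.72) = (1.7847,-3.9050)
  v5: (1-0.852)·(2.85,-3.21) + 0.852·(4.1,-1.35) = (3.9150,-1.6253)
  v6: (1-0.852)·(3.5,-1.64) + 0.852·(4.95,-0.1) = (4.7354,-0.3279)
Perimeter = Σ |v_{i+1} − v_i|:
  edge 1→2: √(-3.4635² + 0.2934²) = 3.4759 (running 3.4759)
  edge 2→3: √(-3.6972² + -0.2372²) = 3.7048 (running 7.1808)
  edge 3→4: √(6.5345² + -9.4513²) = 11.4903 (running 18.6711)
  edge 4→5: √(2.1303² + 2.2797²) = 3.1202 (running 21.7912)
  edge 5→6: √(0.8204² + 1.2974²) = 1.5350 (running 23.3262)
  edge 6→1: √(-2.3244² + 5.8181²) = 6.2652 (running 29.5914)
Perimeter = 29.5914

Perimeter at t=0.852: 29.5914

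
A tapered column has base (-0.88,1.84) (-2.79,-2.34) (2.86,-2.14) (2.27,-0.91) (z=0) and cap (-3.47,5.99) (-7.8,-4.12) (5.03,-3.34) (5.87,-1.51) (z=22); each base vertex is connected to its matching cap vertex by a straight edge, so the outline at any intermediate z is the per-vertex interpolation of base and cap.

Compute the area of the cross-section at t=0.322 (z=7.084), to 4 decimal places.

Area at t=0.322: 27.1047

Cross-section at t=0.322: each vertex is (1-t)·p0[i] + t·p1[i].
  v1: (1-0.322)·(-0.88,1.84) + 0.322·(-3.47,5.99) = (-1.7140,3.1763)
  v2: (1-0.322)·(-2.79,-2.34) + 0.322·(-7.8,-4.12) = (-4.4032,-2.9132)
  v3: (1-0.322)·(2.86,-2.14) + 0.322·(5.03,-3.34) = (3.5587,-2.5264)
  v4: (1-0.322)·(2.27,-0.91) + 0.322·(5.87,-1.51) = (3.4292,-1.1032)
Shoelace sum Σ(x_i·y_{i+1} − x_{i+1}·y_i):
  i=1: -1.7140·-2.9132 − -4.4032·3.1763 = +18.9790 (running +18.9790)
  i=2: -4.4032·-2.5264 − 3.5587·-2.9132 = +21.4915 (running +40.4705)
  i=3: 3.5587·-1.1032 − 3.4292·-2.5264 = +4.7375 (running +45.2080)
  i=4: 3.4292·3.1763 − -1.7140·-1.1032 = +9.0013 (running +54.2094)
Area = |Σ|/2 = |54.2094|/2 = 27.1047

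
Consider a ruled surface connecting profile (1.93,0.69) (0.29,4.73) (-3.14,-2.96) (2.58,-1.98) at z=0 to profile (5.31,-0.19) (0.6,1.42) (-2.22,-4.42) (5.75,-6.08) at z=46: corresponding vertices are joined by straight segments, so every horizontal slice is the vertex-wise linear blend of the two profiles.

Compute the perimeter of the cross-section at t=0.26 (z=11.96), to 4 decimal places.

Perimeter at t=0.26: 21.9763

Cross-section at t=0.26: each vertex is (1-t)·p0[i] + t·p1[i].
  v1: (1-0.26)·(1.93,0.69) + 0.26·(5.31,-0.19) = (2.8088,0.4612)
  v2: (1-0.26)·(0.29,4.73) + 0.26·(0.6,1.42) = (0.3706,3.8694)
  v3: (1-0.26)·(-3.14,-2.96) + 0.26·(-2.22,-4.42) = (-2.9008,-3.3396)
  v4: (1-0.26)·(2.58,-1.98) + 0.26·(5.75,-6.08) = (3.4042,-3.0460)
Perimeter = Σ |v_{i+1} − v_i|:
  edge 1→2: √(-2.4382² + 3.4082²) = 4.1905 (running 4.1905)
  edge 2→3: √(-3.2714² + -7.2090²) = 7.9165 (running 12.1071)
  edge 3→4: √(6.3050² + 0.2936²) = 6.3118 (running 18.4189)
  edge 4→1: √(-0.5954² + 3.5072²) = 3.5574 (running 21.9763)
Perimeter = 21.9763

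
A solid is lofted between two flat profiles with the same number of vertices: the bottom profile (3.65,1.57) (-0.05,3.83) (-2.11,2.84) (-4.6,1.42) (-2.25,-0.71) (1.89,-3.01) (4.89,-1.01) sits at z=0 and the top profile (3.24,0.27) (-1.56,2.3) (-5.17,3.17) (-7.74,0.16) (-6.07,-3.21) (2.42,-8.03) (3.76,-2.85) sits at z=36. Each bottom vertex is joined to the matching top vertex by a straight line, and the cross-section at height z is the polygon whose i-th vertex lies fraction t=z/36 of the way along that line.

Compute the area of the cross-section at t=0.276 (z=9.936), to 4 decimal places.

Area at t=0.276: 45.3452

Cross-section at t=0.276: each vertex is (1-t)·p0[i] + t·p1[i].
  v1: (1-0.276)·(3.65,1.57) + 0.276·(3.24,0.27) = (3.5368,1.2112)
  v2: (1-0.276)·(-0.05,3.83) + 0.276·(-1.56,2.3) = (-0.4668,3.4077)
  v3: (1-0.276)·(-2.11,2.84) + 0.276·(-5.17,3.17) = (-2.9546,2.9311)
  v4: (1-0.276)·(-4.6,1.42) + 0.276·(-7.74,0.16) = (-5.4666,1.0722)
  v5: (1-0.276)·(-2.25,-0.71) + 0.276·(-6.07,-3.21) = (-3.3043,-1.4000)
  v6: (1-0.276)·(1.89,-3.01) + 0.276·(2.42,-8.03) = (2.0363,-4.3955)
  v7: (1-0.276)·(4.89,-1.01) + 0.276·(3.76,-2.85) = (4.5781,-1.5178)
Shoelace sum Σ(x_i·y_{i+1} − x_{i+1}·y_i):
  i=1: 3.5368·3.4077 − -0.4668·1.2112 = +12.6179 (running +12.6179)
  i=2: -0.4668·2.9311 − -2.9546·3.4077 = +8.7002 (running +21.3181)
  i=3: -2.9546·1.0722 − -5.4666·2.9311 = +12.8552 (running +34.1733)
  i=4: -5.4666·-1.4000 − -3.3043·1.0722 = +11.1963 (running +45.3696)
  i=5: -3.3043·-4.3955 − 2.0363·-1.4000 = +17.3750 (running +62.7446)
  i=6: 2.0363·-1.5178 − 4.5781·-4.3955 = +17.0325 (running +79.7771)
  i=7: 4.5781·1.2112 − 3.5368·-1.5178 = +10.9134 (running +90.6904)
Area = |Σ|/2 = |90.6904|/2 = 45.3452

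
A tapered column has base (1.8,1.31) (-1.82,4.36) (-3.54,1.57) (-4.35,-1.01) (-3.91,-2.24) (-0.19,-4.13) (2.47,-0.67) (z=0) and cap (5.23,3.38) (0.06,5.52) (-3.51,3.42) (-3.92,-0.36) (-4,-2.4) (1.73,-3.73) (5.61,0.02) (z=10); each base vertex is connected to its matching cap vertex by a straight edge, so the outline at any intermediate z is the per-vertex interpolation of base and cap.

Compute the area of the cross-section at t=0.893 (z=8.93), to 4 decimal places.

Cross-section at t=0.893: each vertex is (1-t)·p0[i] + t·p1[i].
  v1: (1-0.893)·(1.8,1.31) + 0.893·(5.23,3.38) = (4.8630,3.1585)
  v2: (1-0.893)·(-1.82,4.36) + 0.893·(0.06,5.52) = (-0.1412,5.3959)
  v3: (1-0.893)·(-3.54,1.57) + 0.893·(-3.51,3.42) = (-3.5132,3.2220)
  v4: (1-0.893)·(-4.35,-1.01) + 0.893·(-3.92,-0.36) = (-3.9660,-0.4295)
  v5: (1-0.893)·(-3.91,-2.24) + 0.893·(-4,-2.4) = (-3.9904,-2.3829)
  v6: (1-0.893)·(-0.19,-4.13) + 0.893·(1.73,-3.73) = (1.5246,-3.7728)
  v7: (1-0.893)·(2.47,-0.67) + 0.893·(5.61,0.02) = (5.2740,-0.0538)
Shoelace sum Σ(x_i·y_{i+1} − x_{i+1}·y_i):
  i=1: 4.8630·5.3959 − -0.1412·3.1585 = +26.6860 (running +26.6860)
  i=2: -0.1412·3.2220 − -3.5132·5.3959 = +18.5020 (running +45.1880)
  i=3: -3.5132·-0.4295 − -3.9660·3.2220 = +14.2878 (running +59.4758)
  i=4: -3.9660·-2.3829 − -3.9904·-0.4295 = +7.7365 (running +67.2122)
  i=5: -3.9904·-3.7728 − 1.5246·-2.3829 = +18.6877 (running +85.9000)
  i=6: 1.5246·-0.0538 − 5.2740·-3.7728 = +19.8158 (running +105.7157)
  i=7: 5.2740·3.1585 − 4.8630·-0.0538 = +16.9198 (running +122.6355)
Area = |Σ|/2 = |122.6355|/2 = 61.3178

Area at t=0.893: 61.3178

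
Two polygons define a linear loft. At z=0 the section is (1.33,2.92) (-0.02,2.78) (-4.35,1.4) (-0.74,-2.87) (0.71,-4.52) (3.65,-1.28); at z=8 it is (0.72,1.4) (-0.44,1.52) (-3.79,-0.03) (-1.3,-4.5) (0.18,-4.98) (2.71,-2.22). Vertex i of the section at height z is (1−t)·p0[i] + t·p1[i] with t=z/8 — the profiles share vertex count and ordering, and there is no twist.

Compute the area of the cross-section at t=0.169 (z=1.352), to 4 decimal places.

Cross-section at t=0.169: each vertex is (1-t)·p0[i] + t·p1[i].
  v1: (1-0.169)·(1.33,2.92) + 0.169·(0.72,1.4) = (1.2269,2.6631)
  v2: (1-0.169)·(-0.02,2.78) + 0.169·(-0.44,1.52) = (-0.0910,2.5671)
  v3: (1-0.169)·(-4.35,1.4) + 0.169·(-3.79,-0.03) = (-4.2554,1.1583)
  v4: (1-0.169)·(-0.74,-2.87) + 0.169·(-1.3,-4.5) = (-0.8346,-3.1455)
  v5: (1-0.169)·(0.71,-4.52) + 0.169·(0.18,-4.98) = (0.6204,-4.5977)
  v6: (1-0.169)·(3.65,-1.28) + 0.169·(2.71,-2.22) = (3.4911,-1.4389)
Shoelace sum Σ(x_i·y_{i+1} − x_{i+1}·y_i):
  i=1: 1.2269·2.5671 − -0.0910·2.6631 = +3.3918 (running +3.3918)
  i=2: -0.0910·1.1583 − -4.2554·2.5671 = +10.8184 (running +14.2102)
  i=3: -4.2554·-3.1455 − -0.8346·1.1583 = +14.3519 (running +28.5621)
  i=4: -0.8346·-4.5977 − 0.6204·-3.1455 = +5.7890 (running +34.3511)
  i=5: 0.6204·-1.4389 − 3.4911·-4.5977 = +15.1586 (running +49.5098)
  i=6: 3.4911·2.6631 − 1.2269·-1.4389 = +11.0627 (running +60.5724)
Area = |Σ|/2 = |60.5724|/2 = 30.2862

Area at t=0.169: 30.2862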